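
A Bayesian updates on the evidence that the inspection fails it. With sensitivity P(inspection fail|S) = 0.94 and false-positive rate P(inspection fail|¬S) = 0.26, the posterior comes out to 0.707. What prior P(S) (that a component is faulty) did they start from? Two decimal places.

Bayes' rule in odds form gives O(S|E) = O(S)·[P(E|S)/P(E|¬S)], hence O(S) = O(S|E)/LR.
Posterior odds = 0.707/(1−0.707) = 2.4130. LR = 0.94/0.26 = 3.6154.
Prior odds = 2.4130/3.6154 = 0.6674, so P(S) = 0.6674/(1+0.6674) ≈ 0.40.

P(S) = 0.40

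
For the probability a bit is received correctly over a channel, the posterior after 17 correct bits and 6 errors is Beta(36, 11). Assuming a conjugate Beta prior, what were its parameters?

Beta is conjugate to the binomial likelihood: posterior = Beta(a+s, b+f).
So a = 36 − 17 = 19 and b = 11 − 6 = 5.

Beta(19, 5)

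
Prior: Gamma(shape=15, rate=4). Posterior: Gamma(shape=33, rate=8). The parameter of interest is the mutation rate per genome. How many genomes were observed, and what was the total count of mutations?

A Gamma(α, β) prior (rate parametrization) on a Poisson rate with n observations summing to S gives posterior Gamma(α+S, β+n).
Matching: Σxᵢ = 33 − 15 = 18 and n = 8 − 4 = 4.

n = 4 genomes with total 18 mutations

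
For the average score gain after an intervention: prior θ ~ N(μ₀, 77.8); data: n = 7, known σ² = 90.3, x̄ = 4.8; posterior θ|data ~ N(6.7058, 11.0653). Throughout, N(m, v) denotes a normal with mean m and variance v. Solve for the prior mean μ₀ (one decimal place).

μ₀ = 18.2

The posterior mean is a precision-weighted average: μ_n = (τ₀μ₀ + τ_data·x̄)/(τ₀+τ_data), with τ₀=1/σ₀² and τ_data=n/σ².
Here τ₀ = 1/77.8 = 0.012853 and τ_data = 7/90.3 = 0.077519, so τ_n = 0.090372.
Rearranging for μ₀: μ₀ = (μ_n·τ_n − τ_data·x̄)/τ₀ = (6.7058·0.090372 − 0.077519·4.8) / 0.012853 = 0.233925/0.012853 ≈ 18.2.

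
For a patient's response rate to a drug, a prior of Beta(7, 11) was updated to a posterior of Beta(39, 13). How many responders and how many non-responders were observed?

32 responders and 2 non-responders

Beta is conjugate to the binomial likelihood: posterior = Beta(a+s, b+f).
So s = 39 − 7 = 32 and f = 13 − 11 = 2.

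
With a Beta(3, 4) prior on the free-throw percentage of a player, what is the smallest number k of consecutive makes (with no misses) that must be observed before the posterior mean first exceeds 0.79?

After k makes and 0 misses the posterior is Beta(3+k, 4), with mean (3+k)/(3+4+k).
Set (3+k)/(7+k) > 0.79 and solve: k > (0.79·7 − 3)/(1 − 0.79) = 12.048.
The smallest integer exceeding 12.048 is 13, and checking k=13: (16)/(20) = 0.8000 > 0.79.

k = 13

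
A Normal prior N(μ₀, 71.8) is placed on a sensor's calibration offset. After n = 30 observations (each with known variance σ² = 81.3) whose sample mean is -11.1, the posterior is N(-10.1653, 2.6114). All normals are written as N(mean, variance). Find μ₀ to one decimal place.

μ₀ = 14.6

The posterior mean is a precision-weighted average: μ_n = (τ₀μ₀ + τ_data·x̄)/(τ₀+τ_data), with τ₀=1/σ₀² and τ_data=n/σ².
Here τ₀ = 1/71.8 = 0.013928 and τ_data = 30/81.3 = 0.369004, so τ_n = 0.382932.
Rearranging for μ₀: μ₀ = (μ_n·τ_n − τ_data·x̄)/τ₀ = (-10.1653·0.382932 − 0.369004·-11.1) / 0.013928 = 0.203326/0.013928 ≈ 14.6.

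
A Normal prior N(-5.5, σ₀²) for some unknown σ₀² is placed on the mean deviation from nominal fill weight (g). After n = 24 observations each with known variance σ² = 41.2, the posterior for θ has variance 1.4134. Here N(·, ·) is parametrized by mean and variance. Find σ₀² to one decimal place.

σ₀² = 8.0

For the Normal–Normal model with known σ², precisions add: τ_n = τ₀ + n/σ².
So 1/σ₀² = 1/1.4134 − 24/41.2 = 0.707514 − 0.582524 = 0.124990.
Hence σ₀² = 1/0.124990 ≈ 8.0.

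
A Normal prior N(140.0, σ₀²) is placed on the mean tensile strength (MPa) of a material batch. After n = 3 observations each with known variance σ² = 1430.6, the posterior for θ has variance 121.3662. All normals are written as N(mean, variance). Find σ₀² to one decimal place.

σ₀² = 162.8

For the Normal–Normal model with known σ², precisions add: τ_n = τ₀ + n/σ².
So 1/σ₀² = 1/121.3662 − 3/1430.6 = 0.008240 − 0.002097 = 0.006143.
Hence σ₀² = 1/0.006143 ≈ 162.8.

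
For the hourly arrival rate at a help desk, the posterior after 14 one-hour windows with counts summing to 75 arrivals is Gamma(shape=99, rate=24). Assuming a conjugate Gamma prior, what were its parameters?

Gamma–Poisson conjugacy: posterior shape = α + Σxᵢ, posterior rate = β + n.
So α = 99 − 75 = 24 and β = 24 − 14 = 10.

Gamma(shape=24, rate=10)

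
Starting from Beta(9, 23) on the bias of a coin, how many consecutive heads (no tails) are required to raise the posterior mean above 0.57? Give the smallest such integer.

k = 22

After k heads and 0 tails the posterior is Beta(9+k, 23), with mean (9+k)/(9+23+k).
Set (9+k)/(32+k) > 0.57 and solve: k > (0.57·32 − 9)/(1 − 0.57) = 21.488.
The smallest integer exceeding 21.488 is 22.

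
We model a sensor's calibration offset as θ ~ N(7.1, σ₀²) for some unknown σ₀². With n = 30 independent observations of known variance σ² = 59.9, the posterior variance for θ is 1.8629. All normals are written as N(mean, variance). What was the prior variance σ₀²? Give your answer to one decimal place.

For the Normal–Normal model with known σ², precisions add: τ_n = τ₀ + n/σ².
So 1/σ₀² = 1/1.8629 − 30/59.9 = 0.536797 − 0.500835 = 0.035962.
Hence σ₀² = 1/0.035962 ≈ 27.8.

σ₀² = 27.8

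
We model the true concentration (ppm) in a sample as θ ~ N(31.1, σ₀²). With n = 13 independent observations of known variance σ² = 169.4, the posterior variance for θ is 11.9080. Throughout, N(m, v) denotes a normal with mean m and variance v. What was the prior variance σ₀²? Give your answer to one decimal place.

σ₀² = 138.2

For the Normal–Normal model with known σ², precisions add: τ_n = τ₀ + n/σ².
So 1/σ₀² = 1/11.9080 − 13/169.4 = 0.083977 − 0.076741 = 0.007236.
Hence σ₀² = 1/0.007236 ≈ 138.2.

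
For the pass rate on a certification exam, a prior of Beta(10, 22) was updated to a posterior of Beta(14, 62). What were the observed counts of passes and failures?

4 passes and 40 failures

Under Beta–binomial conjugacy the posterior parameters are (α+s, β+f).
So s = 14 − 10 = 4 and f = 62 − 22 = 40.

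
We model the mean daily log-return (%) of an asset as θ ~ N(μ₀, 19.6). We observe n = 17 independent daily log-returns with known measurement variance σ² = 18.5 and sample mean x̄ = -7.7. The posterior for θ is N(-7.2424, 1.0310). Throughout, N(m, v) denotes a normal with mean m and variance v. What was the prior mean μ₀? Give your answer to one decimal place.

μ₀ = 1.0

The posterior mean is a precision-weighted average: μ_n = (τ₀μ₀ + τ_data·x̄)/(τ₀+τ_data), with τ₀=1/σ₀² and τ_data=n/σ².
Here τ₀ = 1/19.6 = 0.051020 and τ_data = 17/18.5 = 0.918919, so τ_n = 0.969939.
Rearranging for μ₀: μ₀ = (μ_n·τ_n − τ_data·x̄)/τ₀ = (-7.2424·0.969939 − 0.918919·-7.7) / 0.051020 = 0.050990/0.051020 ≈ 1.0.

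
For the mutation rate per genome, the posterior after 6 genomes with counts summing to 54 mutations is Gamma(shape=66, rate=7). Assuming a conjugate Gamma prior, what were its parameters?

Gamma(shape=12, rate=1)

Gamma–Poisson conjugacy: posterior shape = α + Σxᵢ, posterior rate = β + n.
So α = 66 − 54 = 12 and β = 7 − 6 = 1.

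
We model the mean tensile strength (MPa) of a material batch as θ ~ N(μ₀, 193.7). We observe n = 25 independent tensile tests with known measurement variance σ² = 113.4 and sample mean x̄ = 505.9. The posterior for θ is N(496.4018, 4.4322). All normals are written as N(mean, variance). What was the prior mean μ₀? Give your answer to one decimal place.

The posterior mean is a precision-weighted average: μ_n = (τ₀μ₀ + τ_data·x̄)/(τ₀+τ_data), with τ₀=1/σ₀² and τ_data=n/σ².
Here τ₀ = 1/193.7 = 0.005163 and τ_data = 25/113.4 = 0.220459, so τ_n = 0.225622.
Rearranging for μ₀: μ₀ = (μ_n·τ_n − τ_data·x̄)/τ₀ = (496.4018·0.225622 − 0.220459·505.9) / 0.005163 = 0.468959/0.005163 ≈ 90.8.

μ₀ = 90.8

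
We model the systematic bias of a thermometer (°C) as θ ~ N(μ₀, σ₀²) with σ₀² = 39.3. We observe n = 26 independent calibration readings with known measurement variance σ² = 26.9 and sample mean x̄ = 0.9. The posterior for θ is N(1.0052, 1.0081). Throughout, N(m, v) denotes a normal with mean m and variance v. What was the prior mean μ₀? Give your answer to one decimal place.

With known observation variance, the Normal–Normal posterior has precision τ_n = τ₀ + n/σ² and mean μ_n = (τ₀μ₀ + (n/σ²)x̄)/τ_n.
Here τ₀ = 1/39.3 = 0.025445 and τ_data = 26/26.9 = 0.966543, so τ_n = 0.991988.
Rearranging for μ₀: μ₀ = (μ_n·τ_n − τ_data·x̄)/τ₀ = (1.0052·0.991988 − 0.966543·0.9) / 0.025445 = 0.127258/0.025445 ≈ 5.0.

μ₀ = 5.0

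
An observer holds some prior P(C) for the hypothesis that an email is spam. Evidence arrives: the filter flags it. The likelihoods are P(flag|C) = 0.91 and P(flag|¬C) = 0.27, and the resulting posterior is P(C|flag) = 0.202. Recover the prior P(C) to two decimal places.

In odds form, posterior odds = prior odds × likelihood ratio, so prior odds = posterior odds ÷ LR.
Posterior odds = 0.202/(1−0.202) = 0.2531. LR = 0.91/0.27 = 3.3704.
Prior odds = 0.2531/3.3704 = 0.0751, so P(C) = 0.0751/(1+0.0751) ≈ 0.07.

P(C) = 0.07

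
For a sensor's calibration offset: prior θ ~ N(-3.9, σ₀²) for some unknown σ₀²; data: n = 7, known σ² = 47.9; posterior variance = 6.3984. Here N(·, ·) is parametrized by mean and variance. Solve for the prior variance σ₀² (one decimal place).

For the Normal–Normal model with known σ², precisions add: τ_n = τ₀ + n/σ².
So 1/σ₀² = 1/6.3984 − 7/47.9 = 0.156289 − 0.146138 = 0.010151.
Hence σ₀² = 1/0.010151 ≈ 98.5.

σ₀² = 98.5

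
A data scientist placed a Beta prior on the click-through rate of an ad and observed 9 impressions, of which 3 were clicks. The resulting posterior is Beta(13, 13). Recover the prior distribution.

A Beta(a, b) prior with s successes and f failures in binomial data gives a Beta(a+s, b+f) posterior.
So a = 13 − 3 = 10 and b = 13 − 6 = 7.

Beta(10, 7)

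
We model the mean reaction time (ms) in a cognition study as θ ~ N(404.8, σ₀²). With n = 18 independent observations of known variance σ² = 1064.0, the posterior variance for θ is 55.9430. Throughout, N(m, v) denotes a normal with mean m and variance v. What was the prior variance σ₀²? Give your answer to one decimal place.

σ₀² = 1043.8

For the Normal–Normal model with known σ², precisions add: τ_n = τ₀ + n/σ².
So 1/σ₀² = 1/55.9430 − 18/1064.0 = 0.017875 − 0.016917 = 0.000958.
Hence σ₀² = 1/0.000958 ≈ 1043.8.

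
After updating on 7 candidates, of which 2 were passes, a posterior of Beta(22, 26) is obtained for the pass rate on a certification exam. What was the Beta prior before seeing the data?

Under Beta–binomial conjugacy the posterior parameters are (a+s, b+f).
Subtract the data counts: 22−2=20, 26−5=21.

Beta(20, 21)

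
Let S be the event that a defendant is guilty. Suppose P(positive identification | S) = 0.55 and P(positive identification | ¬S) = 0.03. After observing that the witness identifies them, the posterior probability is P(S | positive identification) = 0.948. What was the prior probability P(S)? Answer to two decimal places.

P(S) = 0.50

In odds form, posterior odds = prior odds × likelihood ratio, so prior odds = posterior odds ÷ LR.
Posterior odds = 0.948/(1−0.948) = 18.2308. LR = 0.55/0.03 = 18.3333.
Prior odds = 18.2308/18.3333 = 0.9944, so P(S) = 0.9944/(1+0.9944) ≈ 0.50.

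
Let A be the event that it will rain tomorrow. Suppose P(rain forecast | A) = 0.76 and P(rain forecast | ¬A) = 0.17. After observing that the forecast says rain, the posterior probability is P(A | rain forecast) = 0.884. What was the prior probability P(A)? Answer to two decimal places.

In odds form, posterior odds = prior odds × likelihood ratio, so prior odds = posterior odds ÷ LR.
Posterior odds = 0.884/(1−0.884) = 7.6207. LR = 0.76/0.17 = 4.4706.
Prior odds = 7.6207/4.4706 = 1.7046, so P(A) = 1.7046/(1+1.7046) ≈ 0.63.

P(A) = 0.63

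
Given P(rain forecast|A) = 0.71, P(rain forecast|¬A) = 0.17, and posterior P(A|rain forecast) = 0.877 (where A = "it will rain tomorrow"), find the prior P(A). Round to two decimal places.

In odds form, posterior odds = prior odds × likelihood ratio, so prior odds = posterior odds ÷ LR.
Posterior odds = 0.877/(1−0.877) = 7.1301. LR = 0.71/0.17 = 4.1765.
Prior odds = 7.1301/4.1765 = 1.7072, so P(A) = 1.7072/(1+1.7072) ≈ 0.63.

P(A) = 0.63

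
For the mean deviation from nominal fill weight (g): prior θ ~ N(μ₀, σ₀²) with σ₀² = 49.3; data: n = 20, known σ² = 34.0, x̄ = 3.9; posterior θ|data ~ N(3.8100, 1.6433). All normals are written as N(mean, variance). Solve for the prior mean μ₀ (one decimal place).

With known observation variance, the Normal–Normal posterior has precision τ_n = τ₀ + n/σ² and mean μ_n = (τ₀μ₀ + (n/σ²)x̄)/τ_n.
Here τ₀ = 1/49.3 = 0.020284 and τ_data = 20/34.0 = 0.588235, so τ_n = 0.608519.
Rearranging for μ₀: μ₀ = (μ_n·τ_n − τ_data·x̄)/τ₀ = (3.8100·0.608519 − 0.588235·3.9) / 0.020284 = 0.024341/0.020284 ≈ 1.2.

μ₀ = 1.2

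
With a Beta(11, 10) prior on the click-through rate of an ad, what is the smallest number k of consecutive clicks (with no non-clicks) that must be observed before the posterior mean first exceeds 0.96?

k = 230

After k clicks and 0 non-clicks the posterior is Beta(11+k, 10), with mean (11+k)/(11+10+k).
Set (11+k)/(21+k) > 0.96 and solve: k > (0.96·21 − 11)/(1 − 0.96) = 229.000.
The smallest integer exceeding 229.000 is 230.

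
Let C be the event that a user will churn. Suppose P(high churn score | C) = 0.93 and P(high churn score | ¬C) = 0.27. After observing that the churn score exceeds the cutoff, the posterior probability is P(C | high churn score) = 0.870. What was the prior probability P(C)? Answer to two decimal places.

Bayes' rule in odds form gives O(C|E) = O(C)·[P(E|C)/P(E|¬C)], hence O(C) = O(C|E)/LR.
Posterior odds = 0.870/(1−0.870) = 6.6923. LR = 0.93/0.27 = 3.4444.
Prior odds = 6.6923/3.4444 = 1.9430, so P(C) = 1.9430/(1+1.9430) ≈ 0.66.

P(C) = 0.66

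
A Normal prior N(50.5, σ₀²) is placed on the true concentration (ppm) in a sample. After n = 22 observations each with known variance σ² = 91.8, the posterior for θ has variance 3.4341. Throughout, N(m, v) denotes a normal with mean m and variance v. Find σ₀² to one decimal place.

Posterior precision equals prior precision plus data precision: 1/σ_n² = 1/σ₀² + n/σ².
So 1/σ₀² = 1/3.4341 − 22/91.8 = 0.291197 − 0.239651 = 0.051546.
Hence σ₀² = 1/0.051546 ≈ 19.4.

σ₀² = 19.4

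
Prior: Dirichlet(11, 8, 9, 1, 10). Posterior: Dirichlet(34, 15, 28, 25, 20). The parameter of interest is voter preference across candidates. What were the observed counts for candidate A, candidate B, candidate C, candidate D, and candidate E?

counts (23, 7, 19, 24, 10)

For a Dirichlet(α) prior with multinomial counts c, the posterior is Dirichlet(α + c) componentwise.
Counts are posterior − prior componentwise: 34−11=23, 15−8=7, 28−9=19, 25−1=24, 20−10=10.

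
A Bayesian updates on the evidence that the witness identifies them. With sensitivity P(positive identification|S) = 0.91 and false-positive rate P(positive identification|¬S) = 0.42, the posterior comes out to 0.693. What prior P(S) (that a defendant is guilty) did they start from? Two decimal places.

P(S) = 0.51

Bayes' rule in odds form gives O(S|E) = O(S)·[P(E|S)/P(E|¬S)], hence O(S) = O(S|E)/LR.
Posterior odds = 0.693/(1−0.693) = 2.2573. LR = 0.91/0.42 = 2.1667.
Prior odds = 2.2573/2.1667 = 1.0418, so P(S) = 1.0418/(1+1.0418) ≈ 0.51.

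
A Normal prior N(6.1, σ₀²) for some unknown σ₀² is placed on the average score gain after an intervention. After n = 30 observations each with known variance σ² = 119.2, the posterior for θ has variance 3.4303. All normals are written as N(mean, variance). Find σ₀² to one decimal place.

For the Normal–Normal model with known σ², precisions add: τ_n = τ₀ + n/σ².
So 1/σ₀² = 1/3.4303 − 30/119.2 = 0.291520 − 0.251678 = 0.039842.
Hence σ₀² = 1/0.039842 ≈ 25.1.

σ₀² = 25.1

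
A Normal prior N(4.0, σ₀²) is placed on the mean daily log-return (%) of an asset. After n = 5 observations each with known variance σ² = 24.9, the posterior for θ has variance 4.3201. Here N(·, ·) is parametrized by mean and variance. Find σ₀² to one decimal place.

Posterior precision equals prior precision plus data precision: 1/σ_n² = 1/σ₀² + n/σ².
So 1/σ₀² = 1/4.3201 − 5/24.9 = 0.231476 − 0.200803 = 0.030673.
Hence σ₀² = 1/0.030673 ≈ 32.6.

σ₀² = 32.6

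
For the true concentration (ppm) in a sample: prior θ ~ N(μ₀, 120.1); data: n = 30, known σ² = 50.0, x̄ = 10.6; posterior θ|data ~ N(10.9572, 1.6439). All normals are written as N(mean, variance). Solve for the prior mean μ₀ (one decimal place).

With known observation variance, the Normal–Normal posterior has precision τ_n = τ₀ + n/σ² and mean μ_n = (τ₀μ₀ + (n/σ²)x̄)/τ_n.
Here τ₀ = 1/120.1 = 0.008326 and τ_data = 30/50.0 = 0.600000, so τ_n = 0.608326.
Rearranging for μ₀: μ₀ = (μ_n·τ_n − τ_data·x̄)/τ₀ = (10.9572·0.608326 − 0.600000·10.6) / 0.008326 = 0.305550/0.008326 ≈ 36.7.

μ₀ = 36.7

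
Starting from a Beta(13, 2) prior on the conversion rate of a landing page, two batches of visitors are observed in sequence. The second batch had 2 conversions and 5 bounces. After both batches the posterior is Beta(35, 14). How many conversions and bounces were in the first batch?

20 conversions and 7 bounces

Because Beta–binomial updating is additive in the counts, the combined data contributed (α_post−α_prior, β_post−β_prior) successes and failures.
Total across both batches: 35−13=22 conversions, 14−2=12 bounces.
Subtract the second batch: 22−2=20 conversions and 12−5=7 bounces.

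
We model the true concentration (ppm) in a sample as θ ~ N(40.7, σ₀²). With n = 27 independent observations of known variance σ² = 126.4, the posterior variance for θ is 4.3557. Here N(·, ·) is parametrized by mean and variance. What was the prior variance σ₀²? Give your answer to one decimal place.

σ₀² = 62.6

For the Normal–Normal model with known σ², precisions add: τ_n = τ₀ + n/σ².
So 1/σ₀² = 1/4.3557 − 27/126.4 = 0.229584 − 0.213608 = 0.015976.
Hence σ₀² = 1/0.015976 ≈ 62.6.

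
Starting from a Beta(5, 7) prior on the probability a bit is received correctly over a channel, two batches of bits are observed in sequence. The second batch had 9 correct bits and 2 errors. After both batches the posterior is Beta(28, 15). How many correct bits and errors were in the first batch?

Sequential conjugate updates are equivalent to a single update on the pooled data, so total successes = posterior α − prior α and total failures = posterior β − prior β.
Total across both batches: 28−5=23 correct bits, 15−7=8 errors.
Subtract the second batch: 23−9=14 correct bits and 8−2=6 errors.

14 correct bits and 6 errors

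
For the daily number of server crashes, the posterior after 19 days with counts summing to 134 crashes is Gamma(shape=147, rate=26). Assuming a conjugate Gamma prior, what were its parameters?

Gamma–Poisson conjugacy: posterior shape = α + Σxᵢ, posterior rate = β + n.
So α = 147 − 134 = 13 and β = 26 − 19 = 7.

Gamma(shape=13, rate=7)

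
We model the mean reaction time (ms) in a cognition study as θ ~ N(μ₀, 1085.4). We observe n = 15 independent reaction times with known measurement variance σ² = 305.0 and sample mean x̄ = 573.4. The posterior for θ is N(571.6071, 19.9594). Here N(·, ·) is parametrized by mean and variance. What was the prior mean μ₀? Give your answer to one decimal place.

With known observation variance, the Normal–Normal posterior has precision τ_n = τ₀ + n/σ² and mean μ_n = (τ₀μ₀ + (n/σ²)x̄)/τ_n.
Here τ₀ = 1/1085.4 = 0.000921 and τ_data = 15/305.0 = 0.049180, so τ_n = 0.050101.
Rearranging for μ₀: μ₀ = (μ_n·τ_n − τ_data·x̄)/τ₀ = (571.6071·0.050101 − 0.049180·573.4) / 0.000921 = 0.438275/0.000921 ≈ 475.9.

μ₀ = 475.9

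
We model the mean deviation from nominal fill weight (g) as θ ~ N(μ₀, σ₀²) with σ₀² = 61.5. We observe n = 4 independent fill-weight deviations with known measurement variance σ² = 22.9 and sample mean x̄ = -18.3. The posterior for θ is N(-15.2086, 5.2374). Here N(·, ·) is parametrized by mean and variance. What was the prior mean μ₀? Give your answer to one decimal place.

μ₀ = 18.0

With known observation variance, the Normal–Normal posterior has precision τ_n = τ₀ + n/σ² and mean μ_n = (τ₀μ₀ + (n/σ²)x̄)/τ_n.
Here τ₀ = 1/61.5 = 0.016260 and τ_data = 4/22.9 = 0.174672, so τ_n = 0.190932.
Rearranging for μ₀: μ₀ = (μ_n·τ_n − τ_data·x̄)/τ₀ = (-15.2086·0.190932 − 0.174672·-18.3) / 0.016260 = 0.292689/0.016260 ≈ 18.0.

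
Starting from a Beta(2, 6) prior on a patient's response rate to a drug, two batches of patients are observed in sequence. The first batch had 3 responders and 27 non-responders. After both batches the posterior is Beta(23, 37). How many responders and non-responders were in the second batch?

18 responders and 4 non-responders

Because Beta–binomial updating is additive in the counts, the combined data contributed (α_post−α_prior, β_post−β_prior) successes and failures.
Total across both batches: 23−2=21 responders, 37−6=31 non-responders.
Subtract the first batch: 21−3=18 responders and 31−27=4 non-responders.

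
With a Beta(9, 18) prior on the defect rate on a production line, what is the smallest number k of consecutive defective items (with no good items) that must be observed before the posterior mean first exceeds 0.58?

k = 16

After k defective items and 0 good items the posterior is Beta(9+k, 18), with mean (9+k)/(9+18+k).
Set (9+k)/(27+k) > 0.58 and solve: k > (0.58·27 − 9)/(1 − 0.58) = 15.857.
The smallest integer exceeding 15.857 is 16.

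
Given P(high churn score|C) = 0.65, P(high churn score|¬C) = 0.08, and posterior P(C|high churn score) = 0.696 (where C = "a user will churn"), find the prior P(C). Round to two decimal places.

P(C) = 0.22

Bayes' rule in odds form gives O(C|E) = O(C)·[P(E|C)/P(E|¬C)], hence O(C) = O(C|E)/LR.
Posterior odds = 0.696/(1−0.696) = 2.2895. LR = 0.65/0.08 = 8.1250.
Prior odds = 2.2895/8.1250 = 0.2818, so P(C) = 0.2818/(1+0.2818) ≈ 0.22.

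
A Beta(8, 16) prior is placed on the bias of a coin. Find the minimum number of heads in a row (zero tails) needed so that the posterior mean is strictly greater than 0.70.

k = 30

After k heads and 0 tails the posterior is Beta(8+k, 16), with mean (8+k)/(8+16+k).
Set (8+k)/(24+k) > 0.70 and solve: k > (0.70·24 − 8)/(1 − 0.70) = 29.333.
The smallest integer exceeding 29.333 is 30, and checking k=30: (38)/(54) = 0.7037 > 0.70.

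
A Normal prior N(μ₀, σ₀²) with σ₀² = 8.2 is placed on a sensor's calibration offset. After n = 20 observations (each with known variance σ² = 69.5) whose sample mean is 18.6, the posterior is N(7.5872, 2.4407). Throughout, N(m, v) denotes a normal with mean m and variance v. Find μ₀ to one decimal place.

With known observation variance, the Normal–Normal posterior has precision τ_n = τ₀ + n/σ² and mean μ_n = (τ₀μ₀ + (n/σ²)x̄)/τ_n.
Here τ₀ = 1/8.2 = 0.121951 and τ_data = 20/69.5 = 0.287770, so τ_n = 0.409721.
Rearranging for μ₀: μ₀ = (μ_n·τ_n − τ_data·x̄)/τ₀ = (7.5872·0.409721 − 0.287770·18.6) / 0.121951 = -2.243887/0.121951 ≈ -18.4.

μ₀ = -18.4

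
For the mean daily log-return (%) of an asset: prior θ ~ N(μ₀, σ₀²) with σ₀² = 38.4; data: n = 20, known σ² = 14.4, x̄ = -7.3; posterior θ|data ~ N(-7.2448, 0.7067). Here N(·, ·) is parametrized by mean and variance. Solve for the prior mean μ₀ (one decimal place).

With known observation variance, the Normal–Normal posterior has precision τ_n = τ₀ + n/σ² and mean μ_n = (τ₀μ₀ + (n/σ²)x̄)/τ_n.
Here τ₀ = 1/38.4 = 0.026042 and τ_data = 20/14.4 = 1.388889, so τ_n = 1.414931.
Rearranging for μ₀: μ₀ = (μ_n·τ_n − τ_data·x̄)/τ₀ = (-7.2448·1.414931 − 1.388889·-7.3) / 0.026042 = -0.112002/0.026042 ≈ -4.3.

μ₀ = -4.3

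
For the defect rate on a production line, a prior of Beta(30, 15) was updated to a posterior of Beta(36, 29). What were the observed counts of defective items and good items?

Beta is conjugate to the binomial likelihood: posterior = Beta(α+s, β+f).
So s = 36 − 30 = 6 and f = 29 − 15 = 14.

6 defective items and 14 good items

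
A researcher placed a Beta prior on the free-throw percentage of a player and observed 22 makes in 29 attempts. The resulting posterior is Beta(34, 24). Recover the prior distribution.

Beta(12, 17)

Under Beta–binomial conjugacy the posterior parameters are (α+s, β+f).
So α = 34 − 22 = 12 and β = 24 − 7 = 17.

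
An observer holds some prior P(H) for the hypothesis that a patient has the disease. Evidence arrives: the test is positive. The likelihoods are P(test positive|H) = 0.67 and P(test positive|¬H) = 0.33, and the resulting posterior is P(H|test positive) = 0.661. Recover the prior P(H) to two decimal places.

In odds form, posterior odds = prior odds × likelihood ratio, so prior odds = posterior odds ÷ LR.
Posterior odds = 0.661/(1−0.661) = 1.9499. LR = 0.67/0.33 = 2.0303.
Prior odds = 1.9499/2.0303 = 0.9604, so P(H) = 0.9604/(1+0.9604) ≈ 0.49.

P(H) = 0.49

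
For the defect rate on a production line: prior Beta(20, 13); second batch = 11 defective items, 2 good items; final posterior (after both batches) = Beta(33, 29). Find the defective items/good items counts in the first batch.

2 defective items and 14 good items

Sequential conjugate updates are equivalent to a single update on the pooled data, so total successes = posterior α − prior α and total failures = posterior β − prior β.
Total across both batches: 33−20=13 defective items, 29−13=16 good items.
Subtract the second batch: 13−11=2 defective items and 16−2=14 good items.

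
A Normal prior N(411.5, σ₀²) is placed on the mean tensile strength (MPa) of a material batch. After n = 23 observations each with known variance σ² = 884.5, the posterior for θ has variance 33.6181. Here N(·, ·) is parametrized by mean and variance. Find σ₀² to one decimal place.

For the Normal–Normal model with known σ², precisions add: τ_n = τ₀ + n/σ².
So 1/σ₀² = 1/33.6181 − 23/884.5 = 0.029746 − 0.026003 = 0.003743.
Hence σ₀² = 1/0.003743 ≈ 267.2.

σ₀² = 267.2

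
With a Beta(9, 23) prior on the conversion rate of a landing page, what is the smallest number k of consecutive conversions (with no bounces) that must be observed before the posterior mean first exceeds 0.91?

k = 224

After k conversions and 0 bounces the posterior is Beta(9+k, 23), with mean (9+k)/(9+23+k).
Set (9+k)/(32+k) > 0.91 and solve: k > (0.91·32 − 9)/(1 − 0.91) = 223.556.
The smallest integer exceeding 223.556 is 224, and checking k=224: (233)/(256) = 0.9102 > 0.91.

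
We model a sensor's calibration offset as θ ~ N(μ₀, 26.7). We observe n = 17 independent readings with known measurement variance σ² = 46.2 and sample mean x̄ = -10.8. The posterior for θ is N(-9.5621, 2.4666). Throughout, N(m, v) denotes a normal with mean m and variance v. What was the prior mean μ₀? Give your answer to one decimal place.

μ₀ = 2.6

With known observation variance, the Normal–Normal posterior has precision τ_n = τ₀ + n/σ² and mean μ_n = (τ₀μ₀ + (n/σ²)x̄)/τ_n.
Here τ₀ = 1/26.7 = 0.037453 and τ_data = 17/46.2 = 0.367965, so τ_n = 0.405418.
Rearranging for μ₀: μ₀ = (μ_n·τ_n − τ_data·x̄)/τ₀ = (-9.5621·0.405418 − 0.367965·-10.8) / 0.037453 = 0.097375/0.037453 ≈ 2.6.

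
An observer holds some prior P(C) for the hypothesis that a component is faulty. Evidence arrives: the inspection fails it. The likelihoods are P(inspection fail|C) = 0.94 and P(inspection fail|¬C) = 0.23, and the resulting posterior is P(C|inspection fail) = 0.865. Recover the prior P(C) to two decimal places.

P(C) = 0.61

Bayes' rule in odds form gives O(C|E) = O(C)·[P(E|C)/P(E|¬C)], hence O(C) = O(C|E)/LR.
Posterior odds = 0.865/(1−0.865) = 6.4074. LR = 0.94/0.23 = 4.0870.
Prior odds = 6.4074/4.0870 = 1.5678, so P(C) = 1.5678/(1+1.5678) ≈ 0.61.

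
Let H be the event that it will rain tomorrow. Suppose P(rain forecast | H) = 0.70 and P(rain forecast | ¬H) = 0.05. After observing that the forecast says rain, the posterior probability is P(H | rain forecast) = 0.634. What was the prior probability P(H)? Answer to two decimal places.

P(H) = 0.11

Bayes' rule in odds form gives O(H|E) = O(H)·[P(E|H)/P(E|¬H)], hence O(H) = O(H|E)/LR.
Posterior odds = 0.634/(1−0.634) = 1.7322. LR = 0.70/0.05 = 14.0000.
Prior odds = 1.7322/14.0000 = 0.1237, so P(H) = 0.1237/(1+0.1237) ≈ 0.11.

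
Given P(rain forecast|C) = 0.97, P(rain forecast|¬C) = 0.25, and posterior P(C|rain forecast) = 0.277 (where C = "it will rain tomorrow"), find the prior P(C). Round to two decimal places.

P(C) = 0.09

Bayes' rule in odds form gives O(C|E) = O(C)·[P(E|C)/P(E|¬C)], hence O(C) = O(C|E)/LR.
Posterior odds = 0.277/(1−0.277) = 0.3831. LR = 0.97/0.25 = 3.8800.
Prior odds = 0.3831/3.8800 = 0.0987, so P(C) = 0.0987/(1+0.0987) ≈ 0.09.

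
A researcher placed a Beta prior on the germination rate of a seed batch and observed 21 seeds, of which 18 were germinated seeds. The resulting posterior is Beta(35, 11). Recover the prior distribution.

A Beta(α, β) prior with s successes and f failures in binomial data gives a Beta(α+s, β+f) posterior.
So α = 35 − 18 = 17 and β = 11 − 3 = 8.

Beta(17, 8)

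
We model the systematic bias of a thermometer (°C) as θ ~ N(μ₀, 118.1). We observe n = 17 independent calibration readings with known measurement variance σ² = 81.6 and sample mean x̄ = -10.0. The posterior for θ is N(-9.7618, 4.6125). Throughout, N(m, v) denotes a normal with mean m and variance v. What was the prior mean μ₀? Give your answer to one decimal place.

The posterior mean is a precision-weighted average: μ_n = (τ₀μ₀ + τ_data·x̄)/(τ₀+τ_data), with τ₀=1/σ₀² and τ_data=n/σ².
Here τ₀ = 1/118.1 = 0.008467 and τ_data = 17/81.6 = 0.208333, so τ_n = 0.216800.
Rearranging for μ₀: μ₀ = (μ_n·τ_n − τ_data·x̄)/τ₀ = (-9.7618·0.216800 − 0.208333·-10.0) / 0.008467 = -0.033028/0.008467 ≈ -3.9.

μ₀ = -3.9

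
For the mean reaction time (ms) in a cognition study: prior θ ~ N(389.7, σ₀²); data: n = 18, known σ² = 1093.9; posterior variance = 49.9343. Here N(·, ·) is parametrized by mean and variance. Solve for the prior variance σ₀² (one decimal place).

σ₀² = 280.0

Posterior precision equals prior precision plus data precision: 1/σ_n² = 1/σ₀² + n/σ².
So 1/σ₀² = 1/49.9343 − 18/1093.9 = 0.020026 − 0.016455 = 0.003571.
Hence σ₀² = 1/0.003571 ≈ 280.0.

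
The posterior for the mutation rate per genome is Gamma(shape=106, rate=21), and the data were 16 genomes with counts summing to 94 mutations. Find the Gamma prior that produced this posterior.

A Gamma(α, β) prior (rate parametrization) on a Poisson rate with n observations summing to S gives posterior Gamma(α+S, β+n).
So α = 106 − 94 = 12 and β = 21 − 16 = 5.

Gamma(shape=12, rate=5)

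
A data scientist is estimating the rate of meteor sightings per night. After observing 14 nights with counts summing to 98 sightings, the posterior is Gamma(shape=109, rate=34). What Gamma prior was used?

A Gamma(α, β) prior (rate parametrization) on a Poisson rate with n observations summing to S gives posterior Gamma(α+S, β+n).
So α = 109 − 98 = 11 and β = 34 − 14 = 20.

Gamma(shape=11, rate=20)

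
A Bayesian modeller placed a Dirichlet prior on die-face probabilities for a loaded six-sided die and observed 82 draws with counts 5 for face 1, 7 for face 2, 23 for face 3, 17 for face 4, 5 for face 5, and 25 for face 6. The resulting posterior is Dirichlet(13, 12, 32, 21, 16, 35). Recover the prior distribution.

For a Dirichlet(α) prior with multinomial counts c, the posterior is Dirichlet(α + c) componentwise.
Subtract each count from the matching posterior parameter: 13−5=8, 12−7=5, 32−23=9, 21−17=4, 16−5=11, 35−25=10.

Dirichlet(8, 5, 9, 4, 11, 10)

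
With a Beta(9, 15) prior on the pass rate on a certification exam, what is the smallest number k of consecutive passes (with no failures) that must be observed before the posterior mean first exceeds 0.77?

After k passes and 0 failures the posterior is Beta(9+k, 15), with mean (9+k)/(9+15+k).
Set (9+k)/(24+k) > 0.77 and solve: k > (0.77·24 − 9)/(1 − 0.77) = 41.217.
The smallest integer exceeding 41.217 is 42.

k = 42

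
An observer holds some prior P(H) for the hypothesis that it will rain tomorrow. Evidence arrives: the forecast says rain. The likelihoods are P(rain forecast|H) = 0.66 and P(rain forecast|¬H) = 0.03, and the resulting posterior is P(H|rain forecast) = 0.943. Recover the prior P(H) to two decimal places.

P(H) = 0.43

In odds form, posterior odds = prior odds × likelihood ratio, so prior odds = posterior odds ÷ LR.
Posterior odds = 0.943/(1−0.943) = 16.5439. LR = 0.66/0.03 = 22.0000.
Prior odds = 16.5439/22.0000 = 0.7520, so P(H) = 0.7520/(1+0.7520) ≈ 0.43.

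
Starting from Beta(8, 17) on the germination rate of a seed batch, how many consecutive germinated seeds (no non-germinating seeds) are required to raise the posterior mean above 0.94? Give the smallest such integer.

After k germinated seeds and 0 non-germinating seeds the posterior is Beta(8+k, 17), with mean (8+k)/(8+17+k).
Set (8+k)/(25+k) > 0.94 and solve: k > (0.94·25 − 8)/(1 − 0.94) = 258.333.
The smallest integer exceeding 258.333 is 259.

k = 259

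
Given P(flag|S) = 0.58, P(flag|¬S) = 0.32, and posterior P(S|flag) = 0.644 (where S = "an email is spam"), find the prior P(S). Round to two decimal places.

P(S) = 0.50

Bayes' rule in odds form gives O(S|E) = O(S)·[P(E|S)/P(E|¬S)], hence O(S) = O(S|E)/LR.
Posterior odds = 0.644/(1−0.644) = 1.8090. LR = 0.58/0.32 = 1.8125.
Prior odds = 1.8090/1.8125 = 0.9981, so P(S) = 0.9981/(1+0.9981) ≈ 0.50.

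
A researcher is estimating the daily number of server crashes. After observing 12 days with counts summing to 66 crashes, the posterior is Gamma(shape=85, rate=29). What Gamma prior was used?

A Gamma(α, β) prior (rate parametrization) on a Poisson rate with n observations summing to S gives posterior Gamma(α+S, β+n).
So α = 85 − 66 = 19 and β = 29 − 12 = 17.

Gamma(shape=19, rate=17)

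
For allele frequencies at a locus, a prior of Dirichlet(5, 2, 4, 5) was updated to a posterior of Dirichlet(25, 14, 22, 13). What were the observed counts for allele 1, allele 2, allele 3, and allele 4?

For a Dirichlet(α) prior with multinomial counts c, the posterior is Dirichlet(α + c) componentwise.
Counts are posterior − prior componentwise: 25−5=20, 14−2=12, 22−4=18, 13−5=8.

counts (20, 12, 18, 8)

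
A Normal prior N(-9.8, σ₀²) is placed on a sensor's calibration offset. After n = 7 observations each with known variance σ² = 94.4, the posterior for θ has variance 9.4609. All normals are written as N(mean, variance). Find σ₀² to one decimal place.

Posterior precision equals prior precision plus data precision: 1/σ_n² = 1/σ₀² + n/σ².
So 1/σ₀² = 1/9.4609 − 7/94.4 = 0.105698 − 0.074153 = 0.031545.
Hence σ₀² = 1/0.031545 ≈ 31.7.

σ₀² = 31.7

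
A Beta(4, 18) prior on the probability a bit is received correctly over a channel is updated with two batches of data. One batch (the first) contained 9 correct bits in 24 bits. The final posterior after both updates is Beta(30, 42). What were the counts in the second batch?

17 correct bits and 9 errors

Sequential conjugate updates are equivalent to a single update on the pooled data, so total successes = posterior α − prior α and total failures = posterior β − prior β.
Total across both batches: 30−4=26 correct bits, 42−18=24 errors.
Subtract the first batch: 26−9=17 correct bits and 24−15=9 errors.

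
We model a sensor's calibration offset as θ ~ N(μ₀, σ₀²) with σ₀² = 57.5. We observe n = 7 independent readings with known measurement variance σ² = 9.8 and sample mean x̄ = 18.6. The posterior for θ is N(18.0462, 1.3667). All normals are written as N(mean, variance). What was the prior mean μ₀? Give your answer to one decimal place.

The posterior mean is a precision-weighted average: μ_n = (τ₀μ₀ + τ_data·x̄)/(τ₀+τ_data), with τ₀=1/σ₀² and τ_data=n/σ².
Here τ₀ = 1/57.5 = 0.017391 and τ_data = 7/9.8 = 0.714286, so τ_n = 0.731677.
Rearranging for μ₀: μ₀ = (μ_n·τ_n − τ_data·x̄)/τ₀ = (18.0462·0.731677 − 0.714286·18.6) / 0.017391 = -0.081730/0.017391 ≈ -4.7.

μ₀ = -4.7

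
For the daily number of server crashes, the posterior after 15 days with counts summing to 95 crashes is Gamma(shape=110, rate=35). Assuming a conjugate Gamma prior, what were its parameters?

A Gamma(α, β) prior (rate parametrization) on a Poisson rate with n observations summing to S gives posterior Gamma(α+S, β+n).
So α = 110 − 95 = 15 and β = 35 − 15 = 20.

Gamma(shape=15, rate=20)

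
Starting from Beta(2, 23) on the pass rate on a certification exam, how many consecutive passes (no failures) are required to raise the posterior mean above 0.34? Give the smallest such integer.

After k passes and 0 failures the posterior is Beta(2+k, 23), with mean (2+k)/(2+23+k).
Set (2+k)/(25+k) > 0.34 and solve: k > (0.34·25 − 2)/(1 − 0.34) = 9.848.
The smallest integer exceeding 9.848 is 10.

k = 10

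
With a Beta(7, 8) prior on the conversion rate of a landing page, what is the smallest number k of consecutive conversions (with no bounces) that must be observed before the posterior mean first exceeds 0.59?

k = 5

After k conversions and 0 bounces the posterior is Beta(7+k, 8), with mean (7+k)/(7+8+k).
Set (7+k)/(15+k) > 0.59 and solve: k > (0.59·15 − 7)/(1 − 0.59) = 4.512.
The smallest integer exceeding 4.512 is 5, and checking k=5: (12)/(20) = 0.6000 > 0.59.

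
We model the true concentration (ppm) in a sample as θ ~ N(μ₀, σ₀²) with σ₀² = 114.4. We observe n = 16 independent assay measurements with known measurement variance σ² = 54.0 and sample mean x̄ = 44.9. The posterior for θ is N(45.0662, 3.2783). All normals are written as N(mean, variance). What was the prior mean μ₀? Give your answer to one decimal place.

μ₀ = 50.7

The posterior mean is a precision-weighted average: μ_n = (τ₀μ₀ + τ_data·x̄)/(τ₀+τ_data), with τ₀=1/σ₀² and τ_data=n/σ².
Here τ₀ = 1/114.4 = 0.008741 and τ_data = 16/54.0 = 0.296296, so τ_n = 0.305037.
Rearranging for μ₀: μ₀ = (μ_n·τ_n − τ_data·x̄)/τ₀ = (45.0662·0.305037 − 0.296296·44.9) / 0.008741 = 0.443168/0.008741 ≈ 50.7.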